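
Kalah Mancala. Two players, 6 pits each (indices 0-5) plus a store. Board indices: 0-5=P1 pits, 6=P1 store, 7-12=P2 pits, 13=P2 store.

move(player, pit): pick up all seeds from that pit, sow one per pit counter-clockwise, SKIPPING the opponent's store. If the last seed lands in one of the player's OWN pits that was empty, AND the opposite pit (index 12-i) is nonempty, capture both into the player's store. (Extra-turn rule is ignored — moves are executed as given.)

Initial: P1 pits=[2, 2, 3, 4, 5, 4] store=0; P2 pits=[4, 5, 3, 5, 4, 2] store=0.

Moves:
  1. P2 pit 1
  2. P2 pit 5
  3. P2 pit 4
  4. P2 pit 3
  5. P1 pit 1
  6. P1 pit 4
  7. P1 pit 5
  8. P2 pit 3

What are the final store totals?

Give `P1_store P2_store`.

Move 1: P2 pit1 -> P1=[2,2,3,4,5,4](0) P2=[4,0,4,6,5,3](1)
Move 2: P2 pit5 -> P1=[3,3,3,4,5,4](0) P2=[4,0,4,6,5,0](2)
Move 3: P2 pit4 -> P1=[4,4,4,4,5,4](0) P2=[4,0,4,6,0,1](3)
Move 4: P2 pit3 -> P1=[5,5,5,4,5,4](0) P2=[4,0,4,0,1,2](4)
Move 5: P1 pit1 -> P1=[5,0,6,5,6,5](1) P2=[4,0,4,0,1,2](4)
Move 6: P1 pit4 -> P1=[5,0,6,5,0,6](2) P2=[5,1,5,1,1,2](4)
Move 7: P1 pit5 -> P1=[5,0,6,5,0,0](3) P2=[6,2,6,2,2,2](4)
Move 8: P2 pit3 -> P1=[5,0,6,5,0,0](3) P2=[6,2,6,0,3,3](4)

Answer: 3 4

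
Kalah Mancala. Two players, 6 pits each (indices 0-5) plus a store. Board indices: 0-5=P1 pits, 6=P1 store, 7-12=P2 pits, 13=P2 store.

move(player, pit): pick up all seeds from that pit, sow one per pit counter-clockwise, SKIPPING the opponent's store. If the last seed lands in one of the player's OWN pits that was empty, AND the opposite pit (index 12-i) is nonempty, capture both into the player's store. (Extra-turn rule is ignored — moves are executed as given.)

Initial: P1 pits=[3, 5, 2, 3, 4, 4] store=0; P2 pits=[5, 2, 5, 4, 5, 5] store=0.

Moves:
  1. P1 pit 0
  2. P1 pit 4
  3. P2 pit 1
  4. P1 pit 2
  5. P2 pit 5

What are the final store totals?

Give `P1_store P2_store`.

Move 1: P1 pit0 -> P1=[0,6,3,4,4,4](0) P2=[5,2,5,4,5,5](0)
Move 2: P1 pit4 -> P1=[0,6,3,4,0,5](1) P2=[6,3,5,4,5,5](0)
Move 3: P2 pit1 -> P1=[0,6,3,4,0,5](1) P2=[6,0,6,5,6,5](0)
Move 4: P1 pit2 -> P1=[0,6,0,5,1,6](1) P2=[6,0,6,5,6,5](0)
Move 5: P2 pit5 -> P1=[1,7,1,6,1,6](1) P2=[6,0,6,5,6,0](1)

Answer: 1 1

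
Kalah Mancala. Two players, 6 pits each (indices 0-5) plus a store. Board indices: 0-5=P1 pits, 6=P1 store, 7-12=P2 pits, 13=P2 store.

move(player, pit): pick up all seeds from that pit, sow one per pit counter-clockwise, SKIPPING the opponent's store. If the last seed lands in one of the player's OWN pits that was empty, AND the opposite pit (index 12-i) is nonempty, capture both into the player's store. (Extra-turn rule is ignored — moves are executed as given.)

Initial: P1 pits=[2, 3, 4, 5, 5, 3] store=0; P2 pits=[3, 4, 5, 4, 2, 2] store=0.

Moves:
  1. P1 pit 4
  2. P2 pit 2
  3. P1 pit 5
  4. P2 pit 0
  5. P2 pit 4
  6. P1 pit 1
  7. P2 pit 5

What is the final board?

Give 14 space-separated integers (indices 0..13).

Move 1: P1 pit4 -> P1=[2,3,4,5,0,4](1) P2=[4,5,6,4,2,2](0)
Move 2: P2 pit2 -> P1=[3,4,4,5,0,4](1) P2=[4,5,0,5,3,3](1)
Move 3: P1 pit5 -> P1=[3,4,4,5,0,0](2) P2=[5,6,1,5,3,3](1)
Move 4: P2 pit0 -> P1=[3,4,4,5,0,0](2) P2=[0,7,2,6,4,4](1)
Move 5: P2 pit4 -> P1=[4,5,4,5,0,0](2) P2=[0,7,2,6,0,5](2)
Move 6: P1 pit1 -> P1=[4,0,5,6,1,1](3) P2=[0,7,2,6,0,5](2)
Move 7: P2 pit5 -> P1=[5,1,6,7,1,1](3) P2=[0,7,2,6,0,0](3)

Answer: 5 1 6 7 1 1 3 0 7 2 6 0 0 3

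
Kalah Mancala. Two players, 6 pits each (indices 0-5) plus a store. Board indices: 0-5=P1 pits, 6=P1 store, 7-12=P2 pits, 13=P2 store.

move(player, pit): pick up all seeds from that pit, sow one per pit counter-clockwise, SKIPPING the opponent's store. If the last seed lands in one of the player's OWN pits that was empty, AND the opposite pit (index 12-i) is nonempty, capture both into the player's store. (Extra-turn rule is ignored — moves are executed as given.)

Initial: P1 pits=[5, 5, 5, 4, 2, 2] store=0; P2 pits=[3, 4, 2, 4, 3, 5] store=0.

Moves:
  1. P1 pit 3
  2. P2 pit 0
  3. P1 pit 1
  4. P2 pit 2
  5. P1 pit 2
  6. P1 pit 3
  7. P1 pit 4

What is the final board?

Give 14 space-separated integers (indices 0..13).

Answer: 5 0 0 0 0 7 4 2 7 1 7 5 6 0

Derivation:
Move 1: P1 pit3 -> P1=[5,5,5,0,3,3](1) P2=[4,4,2,4,3,5](0)
Move 2: P2 pit0 -> P1=[5,5,5,0,3,3](1) P2=[0,5,3,5,4,5](0)
Move 3: P1 pit1 -> P1=[5,0,6,1,4,4](2) P2=[0,5,3,5,4,5](0)
Move 4: P2 pit2 -> P1=[5,0,6,1,4,4](2) P2=[0,5,0,6,5,6](0)
Move 5: P1 pit2 -> P1=[5,0,0,2,5,5](3) P2=[1,6,0,6,5,6](0)
Move 6: P1 pit3 -> P1=[5,0,0,0,6,6](3) P2=[1,6,0,6,5,6](0)
Move 7: P1 pit4 -> P1=[5,0,0,0,0,7](4) P2=[2,7,1,7,5,6](0)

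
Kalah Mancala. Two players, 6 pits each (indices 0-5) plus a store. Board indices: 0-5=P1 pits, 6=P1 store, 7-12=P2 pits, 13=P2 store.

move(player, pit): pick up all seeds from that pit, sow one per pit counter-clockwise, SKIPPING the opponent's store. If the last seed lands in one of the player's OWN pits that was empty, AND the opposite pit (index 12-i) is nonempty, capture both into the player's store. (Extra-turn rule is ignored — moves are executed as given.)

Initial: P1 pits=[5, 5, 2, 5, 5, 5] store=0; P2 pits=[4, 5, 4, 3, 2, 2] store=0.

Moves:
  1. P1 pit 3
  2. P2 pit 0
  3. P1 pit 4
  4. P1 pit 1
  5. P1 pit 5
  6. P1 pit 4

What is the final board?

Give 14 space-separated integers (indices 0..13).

Move 1: P1 pit3 -> P1=[5,5,2,0,6,6](1) P2=[5,6,4,3,2,2](0)
Move 2: P2 pit0 -> P1=[5,5,2,0,6,6](1) P2=[0,7,5,4,3,3](0)
Move 3: P1 pit4 -> P1=[5,5,2,0,0,7](2) P2=[1,8,6,5,3,3](0)
Move 4: P1 pit1 -> P1=[5,0,3,1,1,8](3) P2=[1,8,6,5,3,3](0)
Move 5: P1 pit5 -> P1=[6,0,3,1,1,0](4) P2=[2,9,7,6,4,4](0)
Move 6: P1 pit4 -> P1=[6,0,3,1,0,0](7) P2=[0,9,7,6,4,4](0)

Answer: 6 0 3 1 0 0 7 0 9 7 6 4 4 0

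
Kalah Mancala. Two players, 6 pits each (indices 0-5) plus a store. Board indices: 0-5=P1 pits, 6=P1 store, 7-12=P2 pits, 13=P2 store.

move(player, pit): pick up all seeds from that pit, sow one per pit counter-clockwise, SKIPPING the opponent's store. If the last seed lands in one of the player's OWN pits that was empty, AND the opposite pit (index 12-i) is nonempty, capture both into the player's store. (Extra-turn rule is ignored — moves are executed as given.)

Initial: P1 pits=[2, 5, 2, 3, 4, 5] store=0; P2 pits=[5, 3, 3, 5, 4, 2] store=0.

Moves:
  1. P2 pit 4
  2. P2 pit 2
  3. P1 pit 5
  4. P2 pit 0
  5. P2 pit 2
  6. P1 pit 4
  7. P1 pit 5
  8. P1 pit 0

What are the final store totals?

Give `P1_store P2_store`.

Move 1: P2 pit4 -> P1=[3,6,2,3,4,5](0) P2=[5,3,3,5,0,3](1)
Move 2: P2 pit2 -> P1=[3,6,2,3,4,5](0) P2=[5,3,0,6,1,4](1)
Move 3: P1 pit5 -> P1=[3,6,2,3,4,0](1) P2=[6,4,1,7,1,4](1)
Move 4: P2 pit0 -> P1=[3,6,2,3,4,0](1) P2=[0,5,2,8,2,5](2)
Move 5: P2 pit2 -> P1=[3,6,2,3,4,0](1) P2=[0,5,0,9,3,5](2)
Move 6: P1 pit4 -> P1=[3,6,2,3,0,1](2) P2=[1,6,0,9,3,5](2)
Move 7: P1 pit5 -> P1=[3,6,2,3,0,0](3) P2=[1,6,0,9,3,5](2)
Move 8: P1 pit0 -> P1=[0,7,3,4,0,0](3) P2=[1,6,0,9,3,5](2)

Answer: 3 2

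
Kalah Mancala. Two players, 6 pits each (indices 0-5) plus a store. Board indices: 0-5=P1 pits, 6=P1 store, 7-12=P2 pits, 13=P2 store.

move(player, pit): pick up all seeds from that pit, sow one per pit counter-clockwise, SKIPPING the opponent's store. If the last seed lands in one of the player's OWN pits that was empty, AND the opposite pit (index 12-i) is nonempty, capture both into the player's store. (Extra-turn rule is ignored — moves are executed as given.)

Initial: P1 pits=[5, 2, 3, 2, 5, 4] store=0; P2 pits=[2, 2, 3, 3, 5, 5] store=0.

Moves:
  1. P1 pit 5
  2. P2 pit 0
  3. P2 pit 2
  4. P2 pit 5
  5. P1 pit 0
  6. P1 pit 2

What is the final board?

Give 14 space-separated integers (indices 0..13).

Move 1: P1 pit5 -> P1=[5,2,3,2,5,0](1) P2=[3,3,4,3,5,5](0)
Move 2: P2 pit0 -> P1=[5,2,3,2,5,0](1) P2=[0,4,5,4,5,5](0)
Move 3: P2 pit2 -> P1=[6,2,3,2,5,0](1) P2=[0,4,0,5,6,6](1)
Move 4: P2 pit5 -> P1=[7,3,4,3,6,0](1) P2=[0,4,0,5,6,0](2)
Move 5: P1 pit0 -> P1=[0,4,5,4,7,1](2) P2=[1,4,0,5,6,0](2)
Move 6: P1 pit2 -> P1=[0,4,0,5,8,2](3) P2=[2,4,0,5,6,0](2)

Answer: 0 4 0 5 8 2 3 2 4 0 5 6 0 2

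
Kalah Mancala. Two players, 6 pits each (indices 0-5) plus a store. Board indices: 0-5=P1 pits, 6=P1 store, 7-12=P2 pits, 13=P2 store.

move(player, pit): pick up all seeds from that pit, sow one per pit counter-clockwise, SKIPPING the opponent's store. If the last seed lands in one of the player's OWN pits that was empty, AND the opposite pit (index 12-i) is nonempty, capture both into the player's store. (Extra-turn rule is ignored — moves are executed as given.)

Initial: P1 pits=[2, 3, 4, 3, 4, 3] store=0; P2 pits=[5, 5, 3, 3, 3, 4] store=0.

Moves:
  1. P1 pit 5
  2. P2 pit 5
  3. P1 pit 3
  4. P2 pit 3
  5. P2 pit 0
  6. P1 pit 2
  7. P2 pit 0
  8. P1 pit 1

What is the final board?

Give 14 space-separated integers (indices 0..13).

Move 1: P1 pit5 -> P1=[2,3,4,3,4,0](1) P2=[6,6,3,3,3,4](0)
Move 2: P2 pit5 -> P1=[3,4,5,3,4,0](1) P2=[6,6,3,3,3,0](1)
Move 3: P1 pit3 -> P1=[3,4,5,0,5,1](2) P2=[6,6,3,3,3,0](1)
Move 4: P2 pit3 -> P1=[3,4,5,0,5,1](2) P2=[6,6,3,0,4,1](2)
Move 5: P2 pit0 -> P1=[3,4,5,0,5,1](2) P2=[0,7,4,1,5,2](3)
Move 6: P1 pit2 -> P1=[3,4,0,1,6,2](3) P2=[1,7,4,1,5,2](3)
Move 7: P2 pit0 -> P1=[3,4,0,1,6,2](3) P2=[0,8,4,1,5,2](3)
Move 8: P1 pit1 -> P1=[3,0,1,2,7,3](3) P2=[0,8,4,1,5,2](3)

Answer: 3 0 1 2 7 3 3 0 8 4 1 5 2 3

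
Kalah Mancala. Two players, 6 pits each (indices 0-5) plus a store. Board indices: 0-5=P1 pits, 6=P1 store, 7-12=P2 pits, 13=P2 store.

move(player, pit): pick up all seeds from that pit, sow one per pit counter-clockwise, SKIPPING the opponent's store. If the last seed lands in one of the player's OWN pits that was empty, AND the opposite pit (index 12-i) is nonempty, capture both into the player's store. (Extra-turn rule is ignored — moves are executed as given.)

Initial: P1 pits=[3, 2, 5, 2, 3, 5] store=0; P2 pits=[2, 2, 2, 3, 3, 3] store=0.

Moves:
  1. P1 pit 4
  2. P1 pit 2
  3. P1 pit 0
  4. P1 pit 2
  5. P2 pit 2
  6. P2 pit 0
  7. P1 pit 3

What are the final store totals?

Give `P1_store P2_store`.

Move 1: P1 pit4 -> P1=[3,2,5,2,0,6](1) P2=[3,2,2,3,3,3](0)
Move 2: P1 pit2 -> P1=[3,2,0,3,1,7](2) P2=[4,2,2,3,3,3](0)
Move 3: P1 pit0 -> P1=[0,3,1,4,1,7](2) P2=[4,2,2,3,3,3](0)
Move 4: P1 pit2 -> P1=[0,3,0,5,1,7](2) P2=[4,2,2,3,3,3](0)
Move 5: P2 pit2 -> P1=[0,3,0,5,1,7](2) P2=[4,2,0,4,4,3](0)
Move 6: P2 pit0 -> P1=[0,3,0,5,1,7](2) P2=[0,3,1,5,5,3](0)
Move 7: P1 pit3 -> P1=[0,3,0,0,2,8](3) P2=[1,4,1,5,5,3](0)

Answer: 3 0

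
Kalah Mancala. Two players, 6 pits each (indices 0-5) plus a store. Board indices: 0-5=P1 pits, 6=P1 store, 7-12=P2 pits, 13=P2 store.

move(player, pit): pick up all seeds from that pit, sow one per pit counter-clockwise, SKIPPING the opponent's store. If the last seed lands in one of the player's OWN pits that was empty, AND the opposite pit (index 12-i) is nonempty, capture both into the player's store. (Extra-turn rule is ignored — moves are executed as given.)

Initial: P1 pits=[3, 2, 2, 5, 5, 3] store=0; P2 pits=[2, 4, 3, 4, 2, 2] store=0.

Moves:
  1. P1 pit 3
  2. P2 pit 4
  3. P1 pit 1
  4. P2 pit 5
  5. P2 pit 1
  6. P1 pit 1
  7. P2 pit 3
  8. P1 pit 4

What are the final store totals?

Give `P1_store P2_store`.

Answer: 6 4

Derivation:
Move 1: P1 pit3 -> P1=[3,2,2,0,6,4](1) P2=[3,5,3,4,2,2](0)
Move 2: P2 pit4 -> P1=[3,2,2,0,6,4](1) P2=[3,5,3,4,0,3](1)
Move 3: P1 pit1 -> P1=[3,0,3,0,6,4](5) P2=[3,5,0,4,0,3](1)
Move 4: P2 pit5 -> P1=[4,1,3,0,6,4](5) P2=[3,5,0,4,0,0](2)
Move 5: P2 pit1 -> P1=[4,1,3,0,6,4](5) P2=[3,0,1,5,1,1](3)
Move 6: P1 pit1 -> P1=[4,0,4,0,6,4](5) P2=[3,0,1,5,1,1](3)
Move 7: P2 pit3 -> P1=[5,1,4,0,6,4](5) P2=[3,0,1,0,2,2](4)
Move 8: P1 pit4 -> P1=[5,1,4,0,0,5](6) P2=[4,1,2,1,2,2](4)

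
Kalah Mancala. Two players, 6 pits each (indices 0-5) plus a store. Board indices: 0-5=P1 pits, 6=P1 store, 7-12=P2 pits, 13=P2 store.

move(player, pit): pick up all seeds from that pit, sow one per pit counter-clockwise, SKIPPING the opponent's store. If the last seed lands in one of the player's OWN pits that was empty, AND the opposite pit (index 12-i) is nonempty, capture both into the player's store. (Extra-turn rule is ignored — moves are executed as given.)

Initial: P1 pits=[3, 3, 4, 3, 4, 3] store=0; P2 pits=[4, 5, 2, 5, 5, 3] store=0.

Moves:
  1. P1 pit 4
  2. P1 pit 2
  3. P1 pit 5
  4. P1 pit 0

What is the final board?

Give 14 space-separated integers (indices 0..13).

Move 1: P1 pit4 -> P1=[3,3,4,3,0,4](1) P2=[5,6,2,5,5,3](0)
Move 2: P1 pit2 -> P1=[3,3,0,4,1,5](2) P2=[5,6,2,5,5,3](0)
Move 3: P1 pit5 -> P1=[3,3,0,4,1,0](3) P2=[6,7,3,6,5,3](0)
Move 4: P1 pit0 -> P1=[0,4,1,5,1,0](3) P2=[6,7,3,6,5,3](0)

Answer: 0 4 1 5 1 0 3 6 7 3 6 5 3 0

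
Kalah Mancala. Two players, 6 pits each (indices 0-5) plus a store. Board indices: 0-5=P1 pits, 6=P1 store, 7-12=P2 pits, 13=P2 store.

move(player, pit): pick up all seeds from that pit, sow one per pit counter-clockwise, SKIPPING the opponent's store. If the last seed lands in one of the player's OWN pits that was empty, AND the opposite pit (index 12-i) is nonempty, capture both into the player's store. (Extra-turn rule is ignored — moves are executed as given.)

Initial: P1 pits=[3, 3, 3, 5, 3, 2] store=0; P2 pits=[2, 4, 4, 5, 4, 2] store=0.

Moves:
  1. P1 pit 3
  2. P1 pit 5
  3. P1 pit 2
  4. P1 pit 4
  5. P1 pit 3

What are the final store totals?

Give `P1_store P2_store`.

Answer: 16 0

Derivation:
Move 1: P1 pit3 -> P1=[3,3,3,0,4,3](1) P2=[3,5,4,5,4,2](0)
Move 2: P1 pit5 -> P1=[3,3,3,0,4,0](2) P2=[4,6,4,5,4,2](0)
Move 3: P1 pit2 -> P1=[3,3,0,1,5,0](7) P2=[0,6,4,5,4,2](0)
Move 4: P1 pit4 -> P1=[3,3,0,1,0,1](8) P2=[1,7,5,5,4,2](0)
Move 5: P1 pit3 -> P1=[3,3,0,0,0,1](16) P2=[1,0,5,5,4,2](0)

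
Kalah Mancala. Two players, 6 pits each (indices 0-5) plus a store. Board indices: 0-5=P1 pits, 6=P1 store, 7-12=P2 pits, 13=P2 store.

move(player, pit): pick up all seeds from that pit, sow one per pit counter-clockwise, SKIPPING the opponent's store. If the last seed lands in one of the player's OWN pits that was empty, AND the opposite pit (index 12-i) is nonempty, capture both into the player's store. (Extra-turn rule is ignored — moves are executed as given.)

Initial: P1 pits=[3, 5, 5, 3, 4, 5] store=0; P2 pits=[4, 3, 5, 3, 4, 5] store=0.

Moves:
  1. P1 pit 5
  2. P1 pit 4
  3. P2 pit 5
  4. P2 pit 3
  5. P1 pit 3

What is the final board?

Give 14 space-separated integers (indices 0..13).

Move 1: P1 pit5 -> P1=[3,5,5,3,4,0](1) P2=[5,4,6,4,4,5](0)
Move 2: P1 pit4 -> P1=[3,5,5,3,0,1](2) P2=[6,5,6,4,4,5](0)
Move 3: P2 pit5 -> P1=[4,6,6,4,0,1](2) P2=[6,5,6,4,4,0](1)
Move 4: P2 pit3 -> P1=[5,6,6,4,0,1](2) P2=[6,5,6,0,5,1](2)
Move 5: P1 pit3 -> P1=[5,6,6,0,1,2](3) P2=[7,5,6,0,5,1](2)

Answer: 5 6 6 0 1 2 3 7 5 6 0 5 1 2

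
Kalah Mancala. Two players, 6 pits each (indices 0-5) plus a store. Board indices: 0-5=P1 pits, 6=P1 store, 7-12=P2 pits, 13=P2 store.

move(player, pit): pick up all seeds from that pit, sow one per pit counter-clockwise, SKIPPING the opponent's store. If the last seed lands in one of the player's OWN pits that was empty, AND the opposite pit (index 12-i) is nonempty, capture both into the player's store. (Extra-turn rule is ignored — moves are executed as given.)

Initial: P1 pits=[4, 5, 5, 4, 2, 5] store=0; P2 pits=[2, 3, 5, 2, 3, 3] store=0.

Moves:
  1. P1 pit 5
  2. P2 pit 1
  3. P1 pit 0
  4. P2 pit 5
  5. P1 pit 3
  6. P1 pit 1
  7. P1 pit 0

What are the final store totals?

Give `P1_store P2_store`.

Answer: 8 1

Derivation:
Move 1: P1 pit5 -> P1=[4,5,5,4,2,0](1) P2=[3,4,6,3,3,3](0)
Move 2: P2 pit1 -> P1=[4,5,5,4,2,0](1) P2=[3,0,7,4,4,4](0)
Move 3: P1 pit0 -> P1=[0,6,6,5,3,0](1) P2=[3,0,7,4,4,4](0)
Move 4: P2 pit5 -> P1=[1,7,7,5,3,0](1) P2=[3,0,7,4,4,0](1)
Move 5: P1 pit3 -> P1=[1,7,7,0,4,1](2) P2=[4,1,7,4,4,0](1)
Move 6: P1 pit1 -> P1=[1,0,8,1,5,2](3) P2=[5,2,7,4,4,0](1)
Move 7: P1 pit0 -> P1=[0,0,8,1,5,2](8) P2=[5,2,7,4,0,0](1)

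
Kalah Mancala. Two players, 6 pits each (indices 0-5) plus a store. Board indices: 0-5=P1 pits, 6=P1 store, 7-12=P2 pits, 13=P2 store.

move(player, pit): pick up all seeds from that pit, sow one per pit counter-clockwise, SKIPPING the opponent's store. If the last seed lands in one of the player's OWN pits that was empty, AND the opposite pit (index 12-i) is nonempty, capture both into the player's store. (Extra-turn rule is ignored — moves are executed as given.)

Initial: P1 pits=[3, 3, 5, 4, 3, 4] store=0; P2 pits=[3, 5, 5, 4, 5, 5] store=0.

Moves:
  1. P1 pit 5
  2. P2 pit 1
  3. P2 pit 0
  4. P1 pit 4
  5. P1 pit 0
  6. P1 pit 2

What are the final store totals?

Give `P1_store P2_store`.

Answer: 5 1

Derivation:
Move 1: P1 pit5 -> P1=[3,3,5,4,3,0](1) P2=[4,6,6,4,5,5](0)
Move 2: P2 pit1 -> P1=[4,3,5,4,3,0](1) P2=[4,0,7,5,6,6](1)
Move 3: P2 pit0 -> P1=[4,3,5,4,3,0](1) P2=[0,1,8,6,7,6](1)
Move 4: P1 pit4 -> P1=[4,3,5,4,0,1](2) P2=[1,1,8,6,7,6](1)
Move 5: P1 pit0 -> P1=[0,4,6,5,0,1](4) P2=[1,0,8,6,7,6](1)
Move 6: P1 pit2 -> P1=[0,4,0,6,1,2](5) P2=[2,1,8,6,7,6](1)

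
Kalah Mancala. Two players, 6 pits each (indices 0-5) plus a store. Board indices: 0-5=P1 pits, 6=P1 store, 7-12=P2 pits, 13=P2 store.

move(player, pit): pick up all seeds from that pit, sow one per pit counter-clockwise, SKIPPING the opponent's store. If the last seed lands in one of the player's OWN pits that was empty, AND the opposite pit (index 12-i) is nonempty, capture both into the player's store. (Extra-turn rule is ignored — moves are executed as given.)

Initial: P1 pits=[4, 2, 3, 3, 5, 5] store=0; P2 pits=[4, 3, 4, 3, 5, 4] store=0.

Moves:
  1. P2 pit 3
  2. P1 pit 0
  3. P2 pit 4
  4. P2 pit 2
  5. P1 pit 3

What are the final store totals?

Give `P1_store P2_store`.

Answer: 1 3

Derivation:
Move 1: P2 pit3 -> P1=[4,2,3,3,5,5](0) P2=[4,3,4,0,6,5](1)
Move 2: P1 pit0 -> P1=[0,3,4,4,6,5](0) P2=[4,3,4,0,6,5](1)
Move 3: P2 pit4 -> P1=[1,4,5,5,6,5](0) P2=[4,3,4,0,0,6](2)
Move 4: P2 pit2 -> P1=[1,4,5,5,6,5](0) P2=[4,3,0,1,1,7](3)
Move 5: P1 pit3 -> P1=[1,4,5,0,7,6](1) P2=[5,4,0,1,1,7](3)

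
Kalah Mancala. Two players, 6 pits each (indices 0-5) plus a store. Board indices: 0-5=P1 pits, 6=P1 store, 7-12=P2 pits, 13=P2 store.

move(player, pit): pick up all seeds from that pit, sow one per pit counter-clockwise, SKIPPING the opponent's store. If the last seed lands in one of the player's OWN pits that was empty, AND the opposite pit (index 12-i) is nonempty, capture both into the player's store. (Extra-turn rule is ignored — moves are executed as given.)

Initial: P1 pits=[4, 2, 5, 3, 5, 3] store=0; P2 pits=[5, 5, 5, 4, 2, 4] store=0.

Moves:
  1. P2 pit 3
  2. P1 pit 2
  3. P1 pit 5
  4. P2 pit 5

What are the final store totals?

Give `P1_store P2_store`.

Move 1: P2 pit3 -> P1=[5,2,5,3,5,3](0) P2=[5,5,5,0,3,5](1)
Move 2: P1 pit2 -> P1=[5,2,0,4,6,4](1) P2=[6,5,5,0,3,5](1)
Move 3: P1 pit5 -> P1=[5,2,0,4,6,0](2) P2=[7,6,6,0,3,5](1)
Move 4: P2 pit5 -> P1=[6,3,1,5,6,0](2) P2=[7,6,6,0,3,0](2)

Answer: 2 2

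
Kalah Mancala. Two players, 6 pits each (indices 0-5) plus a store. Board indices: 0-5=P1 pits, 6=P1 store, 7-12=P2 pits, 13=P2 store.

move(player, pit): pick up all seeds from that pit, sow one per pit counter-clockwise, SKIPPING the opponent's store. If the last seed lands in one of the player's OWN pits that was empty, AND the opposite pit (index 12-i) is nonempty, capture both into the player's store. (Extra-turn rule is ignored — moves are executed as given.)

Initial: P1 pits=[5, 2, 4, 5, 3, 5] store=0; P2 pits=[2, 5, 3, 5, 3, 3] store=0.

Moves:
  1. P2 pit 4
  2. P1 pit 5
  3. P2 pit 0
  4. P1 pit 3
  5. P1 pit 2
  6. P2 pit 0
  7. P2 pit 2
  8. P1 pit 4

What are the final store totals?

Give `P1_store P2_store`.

Move 1: P2 pit4 -> P1=[6,2,4,5,3,5](0) P2=[2,5,3,5,0,4](1)
Move 2: P1 pit5 -> P1=[6,2,4,5,3,0](1) P2=[3,6,4,6,0,4](1)
Move 3: P2 pit0 -> P1=[6,2,4,5,3,0](1) P2=[0,7,5,7,0,4](1)
Move 4: P1 pit3 -> P1=[6,2,4,0,4,1](2) P2=[1,8,5,7,0,4](1)
Move 5: P1 pit2 -> P1=[6,2,0,1,5,2](3) P2=[1,8,5,7,0,4](1)
Move 6: P2 pit0 -> P1=[6,2,0,1,5,2](3) P2=[0,9,5,7,0,4](1)
Move 7: P2 pit2 -> P1=[7,2,0,1,5,2](3) P2=[0,9,0,8,1,5](2)
Move 8: P1 pit4 -> P1=[7,2,0,1,0,3](4) P2=[1,10,1,8,1,5](2)

Answer: 4 2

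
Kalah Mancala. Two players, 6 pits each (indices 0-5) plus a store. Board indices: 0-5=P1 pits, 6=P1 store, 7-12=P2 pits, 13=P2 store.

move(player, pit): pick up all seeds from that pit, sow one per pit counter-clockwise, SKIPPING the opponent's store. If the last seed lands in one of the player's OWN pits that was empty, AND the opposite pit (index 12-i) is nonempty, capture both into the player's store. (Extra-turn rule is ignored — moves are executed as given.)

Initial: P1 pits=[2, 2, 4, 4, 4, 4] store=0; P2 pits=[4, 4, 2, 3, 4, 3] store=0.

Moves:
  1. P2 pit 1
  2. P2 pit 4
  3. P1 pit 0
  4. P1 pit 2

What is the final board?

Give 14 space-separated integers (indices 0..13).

Move 1: P2 pit1 -> P1=[2,2,4,4,4,4](0) P2=[4,0,3,4,5,4](0)
Move 2: P2 pit4 -> P1=[3,3,5,4,4,4](0) P2=[4,0,3,4,0,5](1)
Move 3: P1 pit0 -> P1=[0,4,6,5,4,4](0) P2=[4,0,3,4,0,5](1)
Move 4: P1 pit2 -> P1=[0,4,0,6,5,5](1) P2=[5,1,3,4,0,5](1)

Answer: 0 4 0 6 5 5 1 5 1 3 4 0 5 1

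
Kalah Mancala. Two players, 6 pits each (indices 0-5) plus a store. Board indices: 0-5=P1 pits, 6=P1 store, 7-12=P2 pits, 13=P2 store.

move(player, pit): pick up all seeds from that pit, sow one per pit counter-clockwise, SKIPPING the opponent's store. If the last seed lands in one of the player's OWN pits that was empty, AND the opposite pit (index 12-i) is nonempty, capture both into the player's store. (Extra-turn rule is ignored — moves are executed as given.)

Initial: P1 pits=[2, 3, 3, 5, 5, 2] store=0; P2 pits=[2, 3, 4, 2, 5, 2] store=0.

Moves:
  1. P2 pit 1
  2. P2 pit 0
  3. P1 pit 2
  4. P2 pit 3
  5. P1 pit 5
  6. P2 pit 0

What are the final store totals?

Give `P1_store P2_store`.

Move 1: P2 pit1 -> P1=[2,3,3,5,5,2](0) P2=[2,0,5,3,6,2](0)
Move 2: P2 pit0 -> P1=[2,3,3,5,5,2](0) P2=[0,1,6,3,6,2](0)
Move 3: P1 pit2 -> P1=[2,3,0,6,6,3](0) P2=[0,1,6,3,6,2](0)
Move 4: P2 pit3 -> P1=[2,3,0,6,6,3](0) P2=[0,1,6,0,7,3](1)
Move 5: P1 pit5 -> P1=[2,3,0,6,6,0](1) P2=[1,2,6,0,7,3](1)
Move 6: P2 pit0 -> P1=[2,3,0,6,6,0](1) P2=[0,3,6,0,7,3](1)

Answer: 1 1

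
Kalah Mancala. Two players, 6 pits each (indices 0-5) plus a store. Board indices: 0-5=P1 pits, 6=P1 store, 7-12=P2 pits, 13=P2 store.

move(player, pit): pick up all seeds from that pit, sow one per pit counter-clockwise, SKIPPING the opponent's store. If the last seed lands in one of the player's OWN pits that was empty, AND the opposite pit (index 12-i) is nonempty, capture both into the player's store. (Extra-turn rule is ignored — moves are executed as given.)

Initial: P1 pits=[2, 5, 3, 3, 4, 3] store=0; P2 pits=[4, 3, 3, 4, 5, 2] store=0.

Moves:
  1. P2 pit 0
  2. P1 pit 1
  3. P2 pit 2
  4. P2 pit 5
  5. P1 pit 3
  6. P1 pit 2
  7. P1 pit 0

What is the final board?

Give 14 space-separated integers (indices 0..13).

Answer: 0 2 1 2 7 6 3 1 4 0 6 7 0 2

Derivation:
Move 1: P2 pit0 -> P1=[2,5,3,3,4,3](0) P2=[0,4,4,5,6,2](0)
Move 2: P1 pit1 -> P1=[2,0,4,4,5,4](1) P2=[0,4,4,5,6,2](0)
Move 3: P2 pit2 -> P1=[2,0,4,4,5,4](1) P2=[0,4,0,6,7,3](1)
Move 4: P2 pit5 -> P1=[3,1,4,4,5,4](1) P2=[0,4,0,6,7,0](2)
Move 5: P1 pit3 -> P1=[3,1,4,0,6,5](2) P2=[1,4,0,6,7,0](2)
Move 6: P1 pit2 -> P1=[3,1,0,1,7,6](3) P2=[1,4,0,6,7,0](2)
Move 7: P1 pit0 -> P1=[0,2,1,2,7,6](3) P2=[1,4,0,6,7,0](2)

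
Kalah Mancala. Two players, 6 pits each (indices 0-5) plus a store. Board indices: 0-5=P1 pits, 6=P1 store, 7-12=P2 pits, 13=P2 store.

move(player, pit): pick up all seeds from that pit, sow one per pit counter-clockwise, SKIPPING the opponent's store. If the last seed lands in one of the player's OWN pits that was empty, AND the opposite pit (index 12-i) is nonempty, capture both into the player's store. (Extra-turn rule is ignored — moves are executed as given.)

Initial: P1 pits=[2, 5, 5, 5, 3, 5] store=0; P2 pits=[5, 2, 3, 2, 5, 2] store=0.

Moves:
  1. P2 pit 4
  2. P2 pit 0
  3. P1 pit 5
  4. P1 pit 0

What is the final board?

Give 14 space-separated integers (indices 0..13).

Move 1: P2 pit4 -> P1=[3,6,6,5,3,5](0) P2=[5,2,3,2,0,3](1)
Move 2: P2 pit0 -> P1=[3,6,6,5,3,5](0) P2=[0,3,4,3,1,4](1)
Move 3: P1 pit5 -> P1=[3,6,6,5,3,0](1) P2=[1,4,5,4,1,4](1)
Move 4: P1 pit0 -> P1=[0,7,7,6,3,0](1) P2=[1,4,5,4,1,4](1)

Answer: 0 7 7 6 3 0 1 1 4 5 4 1 4 1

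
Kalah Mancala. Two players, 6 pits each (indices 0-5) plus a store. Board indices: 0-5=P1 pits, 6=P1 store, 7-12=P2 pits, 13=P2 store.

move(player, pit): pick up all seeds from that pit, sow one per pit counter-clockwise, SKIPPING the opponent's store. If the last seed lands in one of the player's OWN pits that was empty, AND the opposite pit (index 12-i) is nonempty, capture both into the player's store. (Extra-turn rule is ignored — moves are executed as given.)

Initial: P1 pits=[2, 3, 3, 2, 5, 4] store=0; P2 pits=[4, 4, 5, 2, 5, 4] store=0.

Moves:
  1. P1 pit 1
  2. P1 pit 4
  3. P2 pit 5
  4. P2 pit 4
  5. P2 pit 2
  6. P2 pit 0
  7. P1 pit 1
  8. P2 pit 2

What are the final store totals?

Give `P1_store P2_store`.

Move 1: P1 pit1 -> P1=[2,0,4,3,6,4](0) P2=[4,4,5,2,5,4](0)
Move 2: P1 pit4 -> P1=[2,0,4,3,0,5](1) P2=[5,5,6,3,5,4](0)
Move 3: P2 pit5 -> P1=[3,1,5,3,0,5](1) P2=[5,5,6,3,5,0](1)
Move 4: P2 pit4 -> P1=[4,2,6,3,0,5](1) P2=[5,5,6,3,0,1](2)
Move 5: P2 pit2 -> P1=[5,3,6,3,0,5](1) P2=[5,5,0,4,1,2](3)
Move 6: P2 pit0 -> P1=[5,3,6,3,0,5](1) P2=[0,6,1,5,2,3](3)
Move 7: P1 pit1 -> P1=[5,0,7,4,0,5](8) P2=[0,0,1,5,2,3](3)
Move 8: P2 pit2 -> P1=[5,0,7,4,0,5](8) P2=[0,0,0,6,2,3](3)

Answer: 8 3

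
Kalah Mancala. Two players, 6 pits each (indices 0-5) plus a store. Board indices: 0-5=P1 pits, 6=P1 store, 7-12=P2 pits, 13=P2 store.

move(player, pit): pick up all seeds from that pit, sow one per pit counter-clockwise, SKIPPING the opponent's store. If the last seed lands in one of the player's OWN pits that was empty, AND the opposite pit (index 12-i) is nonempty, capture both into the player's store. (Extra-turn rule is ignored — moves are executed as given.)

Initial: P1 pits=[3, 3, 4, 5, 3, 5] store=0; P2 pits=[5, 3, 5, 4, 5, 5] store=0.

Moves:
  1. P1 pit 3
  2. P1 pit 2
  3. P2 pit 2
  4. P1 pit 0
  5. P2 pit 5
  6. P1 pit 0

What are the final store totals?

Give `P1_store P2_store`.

Move 1: P1 pit3 -> P1=[3,3,4,0,4,6](1) P2=[6,4,5,4,5,5](0)
Move 2: P1 pit2 -> P1=[3,3,0,1,5,7](2) P2=[6,4,5,4,5,5](0)
Move 3: P2 pit2 -> P1=[4,3,0,1,5,7](2) P2=[6,4,0,5,6,6](1)
Move 4: P1 pit0 -> P1=[0,4,1,2,6,7](2) P2=[6,4,0,5,6,6](1)
Move 5: P2 pit5 -> P1=[1,5,2,3,7,7](2) P2=[6,4,0,5,6,0](2)
Move 6: P1 pit0 -> P1=[0,6,2,3,7,7](2) P2=[6,4,0,5,6,0](2)

Answer: 2 2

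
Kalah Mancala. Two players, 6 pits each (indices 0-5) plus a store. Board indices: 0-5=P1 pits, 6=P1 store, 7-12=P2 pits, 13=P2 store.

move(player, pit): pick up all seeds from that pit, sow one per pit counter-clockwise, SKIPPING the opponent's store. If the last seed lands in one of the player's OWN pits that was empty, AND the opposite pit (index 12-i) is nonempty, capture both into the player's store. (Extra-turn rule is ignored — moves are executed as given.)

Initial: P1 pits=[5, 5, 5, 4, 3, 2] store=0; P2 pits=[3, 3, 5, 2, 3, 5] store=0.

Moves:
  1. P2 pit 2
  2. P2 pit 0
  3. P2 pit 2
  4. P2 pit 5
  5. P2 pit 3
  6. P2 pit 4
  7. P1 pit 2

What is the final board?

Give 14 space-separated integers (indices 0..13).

Answer: 9 8 0 6 5 3 1 1 5 1 0 0 2 4

Derivation:
Move 1: P2 pit2 -> P1=[6,5,5,4,3,2](0) P2=[3,3,0,3,4,6](1)
Move 2: P2 pit0 -> P1=[6,5,5,4,3,2](0) P2=[0,4,1,4,4,6](1)
Move 3: P2 pit2 -> P1=[6,5,5,4,3,2](0) P2=[0,4,0,5,4,6](1)
Move 4: P2 pit5 -> P1=[7,6,6,5,4,2](0) P2=[0,4,0,5,4,0](2)
Move 5: P2 pit3 -> P1=[8,7,6,5,4,2](0) P2=[0,4,0,0,5,1](3)
Move 6: P2 pit4 -> P1=[9,8,7,5,4,2](0) P2=[0,4,0,0,0,2](4)
Move 7: P1 pit2 -> P1=[9,8,0,6,5,3](1) P2=[1,5,1,0,0,2](4)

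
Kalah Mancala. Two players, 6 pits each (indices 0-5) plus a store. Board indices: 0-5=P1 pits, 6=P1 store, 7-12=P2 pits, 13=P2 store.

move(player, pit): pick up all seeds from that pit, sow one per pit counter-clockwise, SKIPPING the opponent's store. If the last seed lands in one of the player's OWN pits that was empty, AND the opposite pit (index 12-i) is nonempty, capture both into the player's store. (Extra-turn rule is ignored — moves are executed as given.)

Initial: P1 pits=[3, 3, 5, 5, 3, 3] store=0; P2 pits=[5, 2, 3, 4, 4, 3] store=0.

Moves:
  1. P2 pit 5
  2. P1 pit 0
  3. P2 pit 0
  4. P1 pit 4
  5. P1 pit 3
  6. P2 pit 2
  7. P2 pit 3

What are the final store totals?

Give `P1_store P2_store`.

Move 1: P2 pit5 -> P1=[4,4,5,5,3,3](0) P2=[5,2,3,4,4,0](1)
Move 2: P1 pit0 -> P1=[0,5,6,6,4,3](0) P2=[5,2,3,4,4,0](1)
Move 3: P2 pit0 -> P1=[0,5,6,6,4,3](0) P2=[0,3,4,5,5,1](1)
Move 4: P1 pit4 -> P1=[0,5,6,6,0,4](1) P2=[1,4,4,5,5,1](1)
Move 5: P1 pit3 -> P1=[0,5,6,0,1,5](2) P2=[2,5,5,5,5,1](1)
Move 6: P2 pit2 -> P1=[1,5,6,0,1,5](2) P2=[2,5,0,6,6,2](2)
Move 7: P2 pit3 -> P1=[2,6,7,0,1,5](2) P2=[2,5,0,0,7,3](3)

Answer: 2 3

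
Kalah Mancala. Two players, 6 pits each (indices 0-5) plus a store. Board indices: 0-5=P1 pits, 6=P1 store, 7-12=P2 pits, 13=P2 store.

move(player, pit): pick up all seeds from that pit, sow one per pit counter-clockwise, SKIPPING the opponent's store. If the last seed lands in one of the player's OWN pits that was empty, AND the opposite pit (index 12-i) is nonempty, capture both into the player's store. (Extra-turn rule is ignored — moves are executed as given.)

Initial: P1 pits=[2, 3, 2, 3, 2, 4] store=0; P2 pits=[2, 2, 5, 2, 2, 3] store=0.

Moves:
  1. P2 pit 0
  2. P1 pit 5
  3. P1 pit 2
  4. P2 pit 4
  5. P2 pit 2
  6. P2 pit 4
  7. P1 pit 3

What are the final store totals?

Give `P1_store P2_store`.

Answer: 2 2

Derivation:
Move 1: P2 pit0 -> P1=[2,3,2,3,2,4](0) P2=[0,3,6,2,2,3](0)
Move 2: P1 pit5 -> P1=[2,3,2,3,2,0](1) P2=[1,4,7,2,2,3](0)
Move 3: P1 pit2 -> P1=[2,3,0,4,3,0](1) P2=[1,4,7,2,2,3](0)
Move 4: P2 pit4 -> P1=[2,3,0,4,3,0](1) P2=[1,4,7,2,0,4](1)
Move 5: P2 pit2 -> P1=[3,4,1,4,3,0](1) P2=[1,4,0,3,1,5](2)
Move 6: P2 pit4 -> P1=[3,4,1,4,3,0](1) P2=[1,4,0,3,0,6](2)
Move 7: P1 pit3 -> P1=[3,4,1,0,4,1](2) P2=[2,4,0,3,0,6](2)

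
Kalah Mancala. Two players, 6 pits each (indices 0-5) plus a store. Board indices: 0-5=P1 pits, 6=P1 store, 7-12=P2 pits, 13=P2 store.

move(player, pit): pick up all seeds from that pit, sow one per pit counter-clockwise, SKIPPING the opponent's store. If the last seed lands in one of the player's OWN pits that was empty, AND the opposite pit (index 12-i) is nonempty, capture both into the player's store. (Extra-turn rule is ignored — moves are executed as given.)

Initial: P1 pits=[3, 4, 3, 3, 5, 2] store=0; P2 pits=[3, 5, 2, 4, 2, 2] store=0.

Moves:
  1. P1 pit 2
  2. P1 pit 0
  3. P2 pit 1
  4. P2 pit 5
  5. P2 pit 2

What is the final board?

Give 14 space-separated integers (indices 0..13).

Answer: 0 6 1 5 6 3 0 3 0 0 6 4 0 4

Derivation:
Move 1: P1 pit2 -> P1=[3,4,0,4,6,3](0) P2=[3,5,2,4,2,2](0)
Move 2: P1 pit0 -> P1=[0,5,1,5,6,3](0) P2=[3,5,2,4,2,2](0)
Move 3: P2 pit1 -> P1=[0,5,1,5,6,3](0) P2=[3,0,3,5,3,3](1)
Move 4: P2 pit5 -> P1=[1,6,1,5,6,3](0) P2=[3,0,3,5,3,0](2)
Move 5: P2 pit2 -> P1=[0,6,1,5,6,3](0) P2=[3,0,0,6,4,0](4)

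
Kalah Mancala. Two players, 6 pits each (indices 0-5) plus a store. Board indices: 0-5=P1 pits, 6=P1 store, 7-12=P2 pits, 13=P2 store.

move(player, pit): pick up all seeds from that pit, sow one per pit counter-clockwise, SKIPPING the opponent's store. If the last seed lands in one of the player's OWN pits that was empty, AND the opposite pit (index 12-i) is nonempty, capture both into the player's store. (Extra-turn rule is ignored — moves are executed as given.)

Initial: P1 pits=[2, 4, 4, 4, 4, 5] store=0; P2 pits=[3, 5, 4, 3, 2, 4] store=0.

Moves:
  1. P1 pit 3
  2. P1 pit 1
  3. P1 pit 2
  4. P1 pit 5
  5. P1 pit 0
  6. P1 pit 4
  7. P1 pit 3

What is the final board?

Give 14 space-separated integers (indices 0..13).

Answer: 0 1 1 0 1 2 5 7 7 6 5 4 5 0

Derivation:
Move 1: P1 pit3 -> P1=[2,4,4,0,5,6](1) P2=[4,5,4,3,2,4](0)
Move 2: P1 pit1 -> P1=[2,0,5,1,6,7](1) P2=[4,5,4,3,2,4](0)
Move 3: P1 pit2 -> P1=[2,0,0,2,7,8](2) P2=[5,5,4,3,2,4](0)
Move 4: P1 pit5 -> P1=[3,0,0,2,7,0](3) P2=[6,6,5,4,3,5](0)
Move 5: P1 pit0 -> P1=[0,1,1,3,7,0](3) P2=[6,6,5,4,3,5](0)
Move 6: P1 pit4 -> P1=[0,1,1,3,0,1](4) P2=[7,7,6,5,4,5](0)
Move 7: P1 pit3 -> P1=[0,1,1,0,1,2](5) P2=[7,7,6,5,4,5](0)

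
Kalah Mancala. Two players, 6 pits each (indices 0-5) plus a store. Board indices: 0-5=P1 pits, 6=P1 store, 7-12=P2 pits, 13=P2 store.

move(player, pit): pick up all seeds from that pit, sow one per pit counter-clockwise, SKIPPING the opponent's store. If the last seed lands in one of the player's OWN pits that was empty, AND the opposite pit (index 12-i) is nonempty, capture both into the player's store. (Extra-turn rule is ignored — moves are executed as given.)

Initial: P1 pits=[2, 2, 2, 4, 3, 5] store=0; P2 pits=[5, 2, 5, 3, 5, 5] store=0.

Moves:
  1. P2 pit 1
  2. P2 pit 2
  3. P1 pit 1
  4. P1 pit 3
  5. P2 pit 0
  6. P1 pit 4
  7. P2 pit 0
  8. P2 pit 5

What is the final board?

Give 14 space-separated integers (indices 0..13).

Move 1: P2 pit1 -> P1=[2,2,2,4,3,5](0) P2=[5,0,6,4,5,5](0)
Move 2: P2 pit2 -> P1=[3,3,2,4,3,5](0) P2=[5,0,0,5,6,6](1)
Move 3: P1 pit1 -> P1=[3,0,3,5,4,5](0) P2=[5,0,0,5,6,6](1)
Move 4: P1 pit3 -> P1=[3,0,3,0,5,6](1) P2=[6,1,0,5,6,6](1)
Move 5: P2 pit0 -> P1=[3,0,3,0,5,6](1) P2=[0,2,1,6,7,7](2)
Move 6: P1 pit4 -> P1=[3,0,3,0,0,7](2) P2=[1,3,2,6,7,7](2)
Move 7: P2 pit0 -> P1=[3,0,3,0,0,7](2) P2=[0,4,2,6,7,7](2)
Move 8: P2 pit5 -> P1=[4,1,4,1,1,8](2) P2=[0,4,2,6,7,0](3)

Answer: 4 1 4 1 1 8 2 0 4 2 6 7 0 3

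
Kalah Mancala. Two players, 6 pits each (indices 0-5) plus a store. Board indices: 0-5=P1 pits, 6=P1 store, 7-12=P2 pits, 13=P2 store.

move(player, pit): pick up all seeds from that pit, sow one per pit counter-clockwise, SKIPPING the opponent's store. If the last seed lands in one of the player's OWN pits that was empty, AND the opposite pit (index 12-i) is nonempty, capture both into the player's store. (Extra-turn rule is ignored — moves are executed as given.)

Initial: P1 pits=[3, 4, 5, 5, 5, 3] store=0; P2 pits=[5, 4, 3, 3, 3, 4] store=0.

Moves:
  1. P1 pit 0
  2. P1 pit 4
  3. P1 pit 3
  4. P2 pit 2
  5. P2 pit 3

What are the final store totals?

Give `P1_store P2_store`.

Answer: 2 2

Derivation:
Move 1: P1 pit0 -> P1=[0,5,6,6,5,3](0) P2=[5,4,3,3,3,4](0)
Move 2: P1 pit4 -> P1=[0,5,6,6,0,4](1) P2=[6,5,4,3,3,4](0)
Move 3: P1 pit3 -> P1=[0,5,6,0,1,5](2) P2=[7,6,5,3,3,4](0)
Move 4: P2 pit2 -> P1=[1,5,6,0,1,5](2) P2=[7,6,0,4,4,5](1)
Move 5: P2 pit3 -> P1=[2,5,6,0,1,5](2) P2=[7,6,0,0,5,6](2)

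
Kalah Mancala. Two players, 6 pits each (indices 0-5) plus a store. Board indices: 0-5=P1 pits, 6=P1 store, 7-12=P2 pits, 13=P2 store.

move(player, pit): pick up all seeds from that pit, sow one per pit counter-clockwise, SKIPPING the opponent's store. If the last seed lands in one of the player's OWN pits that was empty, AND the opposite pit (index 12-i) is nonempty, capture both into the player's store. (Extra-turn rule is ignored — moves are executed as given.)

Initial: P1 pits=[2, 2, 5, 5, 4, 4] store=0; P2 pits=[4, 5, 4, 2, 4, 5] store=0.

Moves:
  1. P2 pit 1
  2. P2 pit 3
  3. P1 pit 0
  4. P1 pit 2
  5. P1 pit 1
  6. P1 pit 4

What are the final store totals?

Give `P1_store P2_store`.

Move 1: P2 pit1 -> P1=[2,2,5,5,4,4](0) P2=[4,0,5,3,5,6](1)
Move 2: P2 pit3 -> P1=[2,2,5,5,4,4](0) P2=[4,0,5,0,6,7](2)
Move 3: P1 pit0 -> P1=[0,3,6,5,4,4](0) P2=[4,0,5,0,6,7](2)
Move 4: P1 pit2 -> P1=[0,3,0,6,5,5](1) P2=[5,1,5,0,6,7](2)
Move 5: P1 pit1 -> P1=[0,0,1,7,6,5](1) P2=[5,1,5,0,6,7](2)
Move 6: P1 pit4 -> P1=[0,0,1,7,0,6](2) P2=[6,2,6,1,6,7](2)

Answer: 2 2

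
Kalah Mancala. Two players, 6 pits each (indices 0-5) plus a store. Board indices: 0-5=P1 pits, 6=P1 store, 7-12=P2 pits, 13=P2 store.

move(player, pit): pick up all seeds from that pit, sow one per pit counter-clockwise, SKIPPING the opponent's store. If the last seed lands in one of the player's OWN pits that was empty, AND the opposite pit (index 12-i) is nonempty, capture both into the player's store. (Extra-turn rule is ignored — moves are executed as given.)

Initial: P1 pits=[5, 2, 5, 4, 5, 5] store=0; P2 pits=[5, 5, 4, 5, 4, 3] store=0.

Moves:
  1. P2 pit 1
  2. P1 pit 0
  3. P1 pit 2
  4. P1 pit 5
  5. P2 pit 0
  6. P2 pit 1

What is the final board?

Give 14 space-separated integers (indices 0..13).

Answer: 1 3 0 6 7 0 2 0 0 8 9 8 6 2

Derivation:
Move 1: P2 pit1 -> P1=[5,2,5,4,5,5](0) P2=[5,0,5,6,5,4](1)
Move 2: P1 pit0 -> P1=[0,3,6,5,6,6](0) P2=[5,0,5,6,5,4](1)
Move 3: P1 pit2 -> P1=[0,3,0,6,7,7](1) P2=[6,1,5,6,5,4](1)
Move 4: P1 pit5 -> P1=[0,3,0,6,7,0](2) P2=[7,2,6,7,6,5](1)
Move 5: P2 pit0 -> P1=[1,3,0,6,7,0](2) P2=[0,3,7,8,7,6](2)
Move 6: P2 pit1 -> P1=[1,3,0,6,7,0](2) P2=[0,0,8,9,8,6](2)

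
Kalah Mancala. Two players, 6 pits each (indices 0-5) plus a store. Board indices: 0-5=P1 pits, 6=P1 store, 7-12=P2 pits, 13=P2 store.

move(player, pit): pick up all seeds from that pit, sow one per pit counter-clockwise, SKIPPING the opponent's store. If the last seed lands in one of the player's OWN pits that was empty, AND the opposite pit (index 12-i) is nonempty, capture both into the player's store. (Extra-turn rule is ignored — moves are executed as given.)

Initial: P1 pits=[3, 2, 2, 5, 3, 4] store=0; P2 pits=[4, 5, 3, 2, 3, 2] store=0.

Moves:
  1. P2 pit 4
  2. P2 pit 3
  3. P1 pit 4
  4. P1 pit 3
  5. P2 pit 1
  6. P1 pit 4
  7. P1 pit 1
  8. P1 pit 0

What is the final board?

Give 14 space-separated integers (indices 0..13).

Move 1: P2 pit4 -> P1=[4,2,2,5,3,4](0) P2=[4,5,3,2,0,3](1)
Move 2: P2 pit3 -> P1=[4,2,2,5,3,4](0) P2=[4,5,3,0,1,4](1)
Move 3: P1 pit4 -> P1=[4,2,2,5,0,5](1) P2=[5,5,3,0,1,4](1)
Move 4: P1 pit3 -> P1=[4,2,2,0,1,6](2) P2=[6,6,3,0,1,4](1)
Move 5: P2 pit1 -> P1=[5,2,2,0,1,6](2) P2=[6,0,4,1,2,5](2)
Move 6: P1 pit4 -> P1=[5,2,2,0,0,7](2) P2=[6,0,4,1,2,5](2)
Move 7: P1 pit1 -> P1=[5,0,3,0,0,7](7) P2=[6,0,0,1,2,5](2)
Move 8: P1 pit0 -> P1=[0,1,4,1,1,8](7) P2=[6,0,0,1,2,5](2)

Answer: 0 1 4 1 1 8 7 6 0 0 1 2 5 2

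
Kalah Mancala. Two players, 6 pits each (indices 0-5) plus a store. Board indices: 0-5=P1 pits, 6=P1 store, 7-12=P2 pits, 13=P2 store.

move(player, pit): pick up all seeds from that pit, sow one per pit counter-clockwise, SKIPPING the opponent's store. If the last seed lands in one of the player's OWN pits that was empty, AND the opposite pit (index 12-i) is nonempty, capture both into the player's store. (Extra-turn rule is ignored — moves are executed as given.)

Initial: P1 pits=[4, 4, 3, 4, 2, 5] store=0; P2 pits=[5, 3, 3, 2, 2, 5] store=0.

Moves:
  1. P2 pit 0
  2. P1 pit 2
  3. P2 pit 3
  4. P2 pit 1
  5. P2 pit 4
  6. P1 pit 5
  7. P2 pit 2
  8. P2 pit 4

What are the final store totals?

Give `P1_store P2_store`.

Move 1: P2 pit0 -> P1=[4,4,3,4,2,5](0) P2=[0,4,4,3,3,6](0)
Move 2: P1 pit2 -> P1=[4,4,0,5,3,6](0) P2=[0,4,4,3,3,6](0)
Move 3: P2 pit3 -> P1=[4,4,0,5,3,6](0) P2=[0,4,4,0,4,7](1)
Move 4: P2 pit1 -> P1=[4,4,0,5,3,6](0) P2=[0,0,5,1,5,8](1)
Move 5: P2 pit4 -> P1=[5,5,1,5,3,6](0) P2=[0,0,5,1,0,9](2)
Move 6: P1 pit5 -> P1=[5,5,1,5,3,0](1) P2=[1,1,6,2,1,9](2)
Move 7: P2 pit2 -> P1=[6,6,1,5,3,0](1) P2=[1,1,0,3,2,10](3)
Move 8: P2 pit4 -> P1=[6,6,1,5,3,0](1) P2=[1,1,0,3,0,11](4)

Answer: 1 4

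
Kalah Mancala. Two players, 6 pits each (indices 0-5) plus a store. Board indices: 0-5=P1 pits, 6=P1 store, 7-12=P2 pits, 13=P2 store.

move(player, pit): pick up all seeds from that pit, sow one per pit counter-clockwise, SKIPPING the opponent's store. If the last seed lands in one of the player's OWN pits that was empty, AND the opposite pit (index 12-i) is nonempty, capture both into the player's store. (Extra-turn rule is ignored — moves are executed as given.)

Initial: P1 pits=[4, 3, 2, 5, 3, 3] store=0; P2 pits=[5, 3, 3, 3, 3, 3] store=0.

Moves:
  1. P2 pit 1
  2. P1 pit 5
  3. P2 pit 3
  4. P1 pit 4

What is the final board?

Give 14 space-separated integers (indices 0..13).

Answer: 5 3 2 5 0 1 2 7 1 4 0 5 4 1

Derivation:
Move 1: P2 pit1 -> P1=[4,3,2,5,3,3](0) P2=[5,0,4,4,4,3](0)
Move 2: P1 pit5 -> P1=[4,3,2,5,3,0](1) P2=[6,1,4,4,4,3](0)
Move 3: P2 pit3 -> P1=[5,3,2,5,3,0](1) P2=[6,1,4,0,5,4](1)
Move 4: P1 pit4 -> P1=[5,3,2,5,0,1](2) P2=[7,1,4,0,5,4](1)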